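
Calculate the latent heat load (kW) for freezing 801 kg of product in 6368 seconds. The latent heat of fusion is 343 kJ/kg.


Q_lat = m * h_fg / t
Q_lat = 801 * 343 / 6368
Q_lat = 43.14 kW

43.14


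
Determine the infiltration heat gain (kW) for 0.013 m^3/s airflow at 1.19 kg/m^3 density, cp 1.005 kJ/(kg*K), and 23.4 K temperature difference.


Q = V_dot * rho * cp * dT
Q = 0.013 * 1.19 * 1.005 * 23.4
Q = 0.364 kW

0.364


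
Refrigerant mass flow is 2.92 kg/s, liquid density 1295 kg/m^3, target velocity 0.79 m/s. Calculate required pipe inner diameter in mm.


A = m_dot / (rho * v) = 2.92 / (1295 * 0.79) = 0.002854210449 m^2
d = sqrt(4*A/pi) * 1000
d = 60.3 mm

60.3


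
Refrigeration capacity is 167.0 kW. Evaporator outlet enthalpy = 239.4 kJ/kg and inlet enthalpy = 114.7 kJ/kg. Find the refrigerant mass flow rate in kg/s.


dh = 239.4 - 114.7 = 124.7 kJ/kg
m_dot = Q / dh = 167.0 / 124.7 = 1.3392 kg/s

1.3392


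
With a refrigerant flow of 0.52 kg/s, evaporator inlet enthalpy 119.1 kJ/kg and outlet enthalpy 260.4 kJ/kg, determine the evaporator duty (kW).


dh = 260.4 - 119.1 = 141.3 kJ/kg
Q_evap = m_dot * dh = 0.52 * 141.3
Q_evap = 73.48 kW

73.48


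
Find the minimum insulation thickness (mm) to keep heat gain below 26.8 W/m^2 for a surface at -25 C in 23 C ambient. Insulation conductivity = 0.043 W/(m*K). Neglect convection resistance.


dT = 23 - (-25) = 48 K
thickness = k * dT / q_max * 1000
thickness = 0.043 * 48 / 26.8 * 1000
thickness = 77.0 mm

77.0


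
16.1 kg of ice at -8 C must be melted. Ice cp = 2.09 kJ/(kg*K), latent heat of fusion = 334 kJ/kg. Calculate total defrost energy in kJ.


Sensible heat = cp * dT = 2.09 * 8 = 16.72 kJ/kg
Total per kg = 16.72 + 334 = 350.72 kJ/kg
Q = m * total = 16.1 * 350.72
Q = 5646.6 kJ

5646.6


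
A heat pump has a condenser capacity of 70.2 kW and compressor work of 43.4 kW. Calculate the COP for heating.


COP_hp = Q_cond / W
COP_hp = 70.2 / 43.4
COP_hp = 1.618

1.618


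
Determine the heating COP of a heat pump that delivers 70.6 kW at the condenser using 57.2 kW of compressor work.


COP_hp = Q_cond / W
COP_hp = 70.6 / 57.2
COP_hp = 1.234

1.234


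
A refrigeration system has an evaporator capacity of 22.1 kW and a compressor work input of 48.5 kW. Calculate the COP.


COP = Q_evap / W
COP = 22.1 / 48.5
COP = 0.456

0.456


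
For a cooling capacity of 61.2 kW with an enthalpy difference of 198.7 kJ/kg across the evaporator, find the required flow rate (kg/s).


m_dot = Q / dh
m_dot = 61.2 / 198.7
m_dot = 0.308 kg/s

0.308


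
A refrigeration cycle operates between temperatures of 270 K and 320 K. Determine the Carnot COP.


dT = 320 - 270 = 50 K
COP_carnot = T_cold / dT = 270 / 50
COP_carnot = 5.4

5.4


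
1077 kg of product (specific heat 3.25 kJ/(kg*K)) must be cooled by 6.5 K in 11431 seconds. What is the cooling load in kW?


Q = m * cp * dT / t
Q = 1077 * 3.25 * 6.5 / 11431
Q = 1.99 kW

1.99


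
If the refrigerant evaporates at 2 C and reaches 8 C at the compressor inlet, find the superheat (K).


Superheat = T_suction - T_evap
Superheat = 8 - (2)
Superheat = 6 K

6


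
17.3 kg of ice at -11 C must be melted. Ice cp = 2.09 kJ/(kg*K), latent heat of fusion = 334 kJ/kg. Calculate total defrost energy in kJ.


Sensible heat = cp * dT = 2.09 * 11 = 22.99 kJ/kg
Total per kg = 22.99 + 334 = 356.99 kJ/kg
Q = m * total = 17.3 * 356.99
Q = 6175.9 kJ

6175.9


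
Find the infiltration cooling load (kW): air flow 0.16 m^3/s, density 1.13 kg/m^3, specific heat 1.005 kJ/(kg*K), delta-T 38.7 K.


Q = V_dot * rho * cp * dT
Q = 0.16 * 1.13 * 1.005 * 38.7
Q = 7.032 kW

7.032


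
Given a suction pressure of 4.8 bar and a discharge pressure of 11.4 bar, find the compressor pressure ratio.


PR = P_high / P_low
PR = 11.4 / 4.8
PR = 2.375

2.375


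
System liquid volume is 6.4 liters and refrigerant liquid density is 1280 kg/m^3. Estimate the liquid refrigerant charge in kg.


Charge = V * rho / 1000
Charge = 6.4 * 1280 / 1000
Charge = 8.19 kg

8.19


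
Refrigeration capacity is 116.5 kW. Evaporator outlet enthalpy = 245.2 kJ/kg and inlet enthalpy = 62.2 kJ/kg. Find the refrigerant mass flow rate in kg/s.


dh = 245.2 - 62.2 = 183.0 kJ/kg
m_dot = Q / dh = 116.5 / 183.0 = 0.6366 kg/s

0.6366


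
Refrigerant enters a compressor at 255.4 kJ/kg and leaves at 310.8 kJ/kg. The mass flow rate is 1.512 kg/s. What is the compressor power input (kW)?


dh = 310.8 - 255.4 = 55.4 kJ/kg
W = m_dot * dh = 1.512 * 55.4 = 83.76 kW

83.76


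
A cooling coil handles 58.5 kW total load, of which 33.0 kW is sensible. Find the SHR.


SHR = Q_sensible / Q_total
SHR = 33.0 / 58.5
SHR = 0.564

0.564


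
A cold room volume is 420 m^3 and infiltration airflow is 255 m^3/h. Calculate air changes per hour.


ACH = flow / volume
ACH = 255 / 420
ACH = 0.607

0.607


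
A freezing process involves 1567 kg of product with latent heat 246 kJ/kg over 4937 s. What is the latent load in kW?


Q_lat = m * h_fg / t
Q_lat = 1567 * 246 / 4937
Q_lat = 78.08 kW

78.08


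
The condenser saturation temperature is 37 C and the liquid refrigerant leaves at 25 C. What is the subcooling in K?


Subcooling = T_cond - T_liquid
Subcooling = 37 - 25
Subcooling = 12 K

12


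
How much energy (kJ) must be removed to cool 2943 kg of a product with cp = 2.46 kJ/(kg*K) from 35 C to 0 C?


dT = 35 - (0) = 35 K
Q = m * cp * dT = 2943 * 2.46 * 35
Q = 253392 kJ

253392


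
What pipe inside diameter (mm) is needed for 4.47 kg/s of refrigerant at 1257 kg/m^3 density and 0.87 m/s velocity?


A = m_dot / (rho * v) = 4.47 / (1257 * 0.87) = 0.004087455079 m^2
d = sqrt(4*A/pi) * 1000
d = 72.1 mm

72.1


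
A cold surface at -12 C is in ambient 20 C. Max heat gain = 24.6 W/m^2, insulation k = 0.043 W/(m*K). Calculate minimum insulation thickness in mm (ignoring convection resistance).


dT = 20 - (-12) = 32 K
thickness = k * dT / q_max * 1000
thickness = 0.043 * 32 / 24.6 * 1000
thickness = 55.9 mm

55.9


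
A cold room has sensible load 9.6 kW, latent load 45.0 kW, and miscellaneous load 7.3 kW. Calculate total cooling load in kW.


Q_total = Q_s + Q_l + Q_misc
Q_total = 9.6 + 45.0 + 7.3
Q_total = 61.9 kW

61.9


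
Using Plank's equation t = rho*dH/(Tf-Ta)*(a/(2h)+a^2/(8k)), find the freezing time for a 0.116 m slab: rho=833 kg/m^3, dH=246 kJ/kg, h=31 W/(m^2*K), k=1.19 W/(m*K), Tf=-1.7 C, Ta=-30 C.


dT = -1.7 - (-30) = 28.3 K
term1 = a/(2h) = 0.116/(2*31) = 0.001870967742
term2 = a^2/(8k) = 0.116^2/(8*1.19) = 0.001413445378
t = rho*dH*1000/dT * (term1 + term2)
t = 833*246*1000/28.3 * (0.001870967742 + 0.001413445378)
t = 23782 s

23782


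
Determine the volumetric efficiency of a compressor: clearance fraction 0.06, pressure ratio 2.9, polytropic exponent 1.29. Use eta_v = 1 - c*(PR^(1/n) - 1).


PR^(1/n) = 2.9^(1/1.29) = 2.28269591
eta_v = 1 - 0.06 * (2.28269591 - 1)
eta_v = 0.923

0.923


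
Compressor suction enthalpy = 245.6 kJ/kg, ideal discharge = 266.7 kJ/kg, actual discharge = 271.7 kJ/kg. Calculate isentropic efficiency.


dh_ideal = 266.7 - 245.6 = 21.1 kJ/kg
dh_actual = 271.7 - 245.6 = 26.1 kJ/kg
eta_s = dh_ideal / dh_actual = 21.1 / 26.1
eta_s = 0.8084

0.8084


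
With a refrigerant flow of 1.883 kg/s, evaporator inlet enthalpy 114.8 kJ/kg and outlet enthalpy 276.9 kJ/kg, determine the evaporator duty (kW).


dh = 276.9 - 114.8 = 162.1 kJ/kg
Q_evap = m_dot * dh = 1.883 * 162.1
Q_evap = 305.23 kW

305.23


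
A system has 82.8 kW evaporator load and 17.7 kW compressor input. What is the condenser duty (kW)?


Q_cond = Q_evap + W
Q_cond = 82.8 + 17.7
Q_cond = 100.5 kW

100.5


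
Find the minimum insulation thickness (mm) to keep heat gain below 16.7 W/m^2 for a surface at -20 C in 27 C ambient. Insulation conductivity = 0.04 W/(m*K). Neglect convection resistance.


dT = 27 - (-20) = 47 K
thickness = k * dT / q_max * 1000
thickness = 0.04 * 47 / 16.7 * 1000
thickness = 112.6 mm

112.6


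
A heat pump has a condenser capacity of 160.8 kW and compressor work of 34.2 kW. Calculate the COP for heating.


COP_hp = Q_cond / W
COP_hp = 160.8 / 34.2
COP_hp = 4.702

4.702


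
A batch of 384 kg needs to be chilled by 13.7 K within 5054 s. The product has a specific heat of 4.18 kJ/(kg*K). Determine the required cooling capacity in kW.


Q = m * cp * dT / t
Q = 384 * 4.18 * 13.7 / 5054
Q = 4.351 kW

4.351


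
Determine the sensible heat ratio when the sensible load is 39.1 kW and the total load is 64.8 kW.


SHR = Q_sensible / Q_total
SHR = 39.1 / 64.8
SHR = 0.603

0.603


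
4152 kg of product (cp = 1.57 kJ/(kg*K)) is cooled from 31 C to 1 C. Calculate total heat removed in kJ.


dT = 31 - (1) = 30 K
Q = m * cp * dT = 4152 * 1.57 * 30
Q = 195559 kJ

195559


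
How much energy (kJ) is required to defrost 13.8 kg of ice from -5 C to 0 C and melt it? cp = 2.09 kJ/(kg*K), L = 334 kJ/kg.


Sensible heat = cp * dT = 2.09 * 5 = 10.45 kJ/kg
Total per kg = 10.45 + 334 = 344.45 kJ/kg
Q = m * total = 13.8 * 344.45
Q = 4753.4 kJ

4753.4


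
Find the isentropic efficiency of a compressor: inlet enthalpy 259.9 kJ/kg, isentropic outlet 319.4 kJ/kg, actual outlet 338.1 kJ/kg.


dh_ideal = 319.4 - 259.9 = 59.5 kJ/kg
dh_actual = 338.1 - 259.9 = 78.2 kJ/kg
eta_s = dh_ideal / dh_actual = 59.5 / 78.2
eta_s = 0.7609

0.7609


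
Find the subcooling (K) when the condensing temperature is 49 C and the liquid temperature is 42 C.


Subcooling = T_cond - T_liquid
Subcooling = 49 - 42
Subcooling = 7 K

7


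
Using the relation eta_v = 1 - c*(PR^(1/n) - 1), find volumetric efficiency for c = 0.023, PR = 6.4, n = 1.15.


PR^(1/n) = 6.4^(1/1.15) = 5.02372739
eta_v = 1 - 0.023 * (5.02372739 - 1)
eta_v = 0.9075

0.9075


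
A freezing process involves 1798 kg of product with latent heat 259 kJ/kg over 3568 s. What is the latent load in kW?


Q_lat = m * h_fg / t
Q_lat = 1798 * 259 / 3568
Q_lat = 130.52 kW

130.52


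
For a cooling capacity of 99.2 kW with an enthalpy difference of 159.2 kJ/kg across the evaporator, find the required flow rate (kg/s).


m_dot = Q / dh
m_dot = 99.2 / 159.2
m_dot = 0.6231 kg/s

0.6231


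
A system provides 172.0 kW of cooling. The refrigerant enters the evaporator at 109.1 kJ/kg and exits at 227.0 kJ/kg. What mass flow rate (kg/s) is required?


dh = 227.0 - 109.1 = 117.9 kJ/kg
m_dot = Q / dh = 172.0 / 117.9 = 1.4589 kg/s

1.4589


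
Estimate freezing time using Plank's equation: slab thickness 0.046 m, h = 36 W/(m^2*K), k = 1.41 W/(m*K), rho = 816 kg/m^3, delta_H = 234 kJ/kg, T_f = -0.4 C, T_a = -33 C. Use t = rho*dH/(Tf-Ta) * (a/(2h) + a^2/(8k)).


dT = -0.4 - (-33) = 32.6 K
term1 = a/(2h) = 0.046/(2*36) = 0.0006388888889
term2 = a^2/(8k) = 0.046^2/(8*1.41) = 0.0001875886525
t = rho*dH*1000/dT * (term1 + term2)
t = 816*234*1000/32.6 * (0.0006388888889 + 0.0001875886525)
t = 4841 s

4841


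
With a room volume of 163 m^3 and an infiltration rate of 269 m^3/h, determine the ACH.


ACH = flow / volume
ACH = 269 / 163
ACH = 1.65

1.65


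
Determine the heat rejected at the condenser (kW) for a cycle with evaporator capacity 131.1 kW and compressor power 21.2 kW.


Q_cond = Q_evap + W
Q_cond = 131.1 + 21.2
Q_cond = 152.3 kW

152.3


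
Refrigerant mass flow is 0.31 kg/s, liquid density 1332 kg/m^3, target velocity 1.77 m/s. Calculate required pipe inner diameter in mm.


A = m_dot / (rho * v) = 0.31 / (1332 * 1.77) = 0.0001314874196 m^2
d = sqrt(4*A/pi) * 1000
d = 12.9 mm

12.9


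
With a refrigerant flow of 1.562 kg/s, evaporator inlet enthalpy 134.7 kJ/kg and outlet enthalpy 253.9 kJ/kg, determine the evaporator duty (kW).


dh = 253.9 - 134.7 = 119.2 kJ/kg
Q_evap = m_dot * dh = 1.562 * 119.2
Q_evap = 186.19 kW

186.19


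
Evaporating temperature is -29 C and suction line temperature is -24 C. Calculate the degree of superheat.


Superheat = T_suction - T_evap
Superheat = -24 - (-29)
Superheat = 5 K

5


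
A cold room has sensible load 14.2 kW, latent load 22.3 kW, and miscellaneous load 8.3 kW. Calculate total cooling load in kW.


Q_total = Q_s + Q_l + Q_misc
Q_total = 14.2 + 22.3 + 8.3
Q_total = 44.8 kW

44.8


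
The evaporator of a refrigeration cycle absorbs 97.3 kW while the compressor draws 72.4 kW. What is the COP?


COP = Q_evap / W
COP = 97.3 / 72.4
COP = 1.344

1.344


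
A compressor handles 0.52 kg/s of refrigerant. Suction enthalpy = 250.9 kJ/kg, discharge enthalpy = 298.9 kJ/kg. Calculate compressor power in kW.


dh = 298.9 - 250.9 = 48.0 kJ/kg
W = m_dot * dh = 0.52 * 48.0 = 24.96 kW

24.96


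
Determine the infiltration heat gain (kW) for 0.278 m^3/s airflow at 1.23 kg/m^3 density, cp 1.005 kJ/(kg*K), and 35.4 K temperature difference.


Q = V_dot * rho * cp * dT
Q = 0.278 * 1.23 * 1.005 * 35.4
Q = 12.165 kW

12.165


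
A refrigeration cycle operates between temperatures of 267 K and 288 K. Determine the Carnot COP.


dT = 288 - 267 = 21 K
COP_carnot = T_cold / dT = 267 / 21
COP_carnot = 12.714

12.714


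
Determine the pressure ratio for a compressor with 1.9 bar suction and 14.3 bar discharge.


PR = P_high / P_low
PR = 14.3 / 1.9
PR = 7.526

7.526


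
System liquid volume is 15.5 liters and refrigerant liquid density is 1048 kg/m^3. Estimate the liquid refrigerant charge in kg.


Charge = V * rho / 1000
Charge = 15.5 * 1048 / 1000
Charge = 16.24 kg

16.24


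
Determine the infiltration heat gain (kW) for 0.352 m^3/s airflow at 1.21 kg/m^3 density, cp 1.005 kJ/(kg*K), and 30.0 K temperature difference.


Q = V_dot * rho * cp * dT
Q = 0.352 * 1.21 * 1.005 * 30.0
Q = 12.841 kW

12.841


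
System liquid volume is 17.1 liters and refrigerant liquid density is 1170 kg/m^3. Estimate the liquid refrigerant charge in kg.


Charge = V * rho / 1000
Charge = 17.1 * 1170 / 1000
Charge = 20.01 kg

20.01


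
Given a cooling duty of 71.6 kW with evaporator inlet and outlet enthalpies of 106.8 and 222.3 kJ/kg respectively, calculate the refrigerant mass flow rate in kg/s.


dh = 222.3 - 106.8 = 115.5 kJ/kg
m_dot = Q / dh = 71.6 / 115.5 = 0.6199 kg/s

0.6199


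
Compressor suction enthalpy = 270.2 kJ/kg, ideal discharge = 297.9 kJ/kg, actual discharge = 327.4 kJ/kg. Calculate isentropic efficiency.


dh_ideal = 297.9 - 270.2 = 27.7 kJ/kg
dh_actual = 327.4 - 270.2 = 57.2 kJ/kg
eta_s = dh_ideal / dh_actual = 27.7 / 57.2
eta_s = 0.4843

0.4843


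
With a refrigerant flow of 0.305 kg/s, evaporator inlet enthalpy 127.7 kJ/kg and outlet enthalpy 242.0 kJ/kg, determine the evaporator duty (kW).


dh = 242.0 - 127.7 = 114.3 kJ/kg
Q_evap = m_dot * dh = 0.305 * 114.3
Q_evap = 34.86 kW

34.86


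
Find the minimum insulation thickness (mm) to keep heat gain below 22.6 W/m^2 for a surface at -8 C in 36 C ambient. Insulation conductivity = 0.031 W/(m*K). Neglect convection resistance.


dT = 36 - (-8) = 44 K
thickness = k * dT / q_max * 1000
thickness = 0.031 * 44 / 22.6 * 1000
thickness = 60.4 mm

60.4


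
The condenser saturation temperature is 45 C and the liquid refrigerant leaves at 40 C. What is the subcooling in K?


Subcooling = T_cond - T_liquid
Subcooling = 45 - 40
Subcooling = 5 K

5


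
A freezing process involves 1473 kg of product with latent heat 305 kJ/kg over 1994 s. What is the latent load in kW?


Q_lat = m * h_fg / t
Q_lat = 1473 * 305 / 1994
Q_lat = 225.31 kW

225.31


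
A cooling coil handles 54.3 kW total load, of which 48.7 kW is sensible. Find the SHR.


SHR = Q_sensible / Q_total
SHR = 48.7 / 54.3
SHR = 0.897

0.897


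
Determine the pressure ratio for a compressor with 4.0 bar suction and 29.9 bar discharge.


PR = P_high / P_low
PR = 29.9 / 4.0
PR = 7.475

7.475


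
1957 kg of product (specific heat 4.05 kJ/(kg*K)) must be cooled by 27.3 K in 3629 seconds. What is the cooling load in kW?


Q = m * cp * dT / t
Q = 1957 * 4.05 * 27.3 / 3629
Q = 59.624 kW

59.624


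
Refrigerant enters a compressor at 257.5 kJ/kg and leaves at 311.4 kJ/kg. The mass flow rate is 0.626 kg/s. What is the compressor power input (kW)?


dh = 311.4 - 257.5 = 53.9 kJ/kg
W = m_dot * dh = 0.626 * 53.9 = 33.74 kW

33.74


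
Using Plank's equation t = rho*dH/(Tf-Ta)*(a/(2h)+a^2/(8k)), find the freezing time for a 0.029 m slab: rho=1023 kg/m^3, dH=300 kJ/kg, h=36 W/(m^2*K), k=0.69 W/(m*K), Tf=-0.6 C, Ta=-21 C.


dT = -0.6 - (-21) = 20.4 K
term1 = a/(2h) = 0.029/(2*36) = 0.0004027777778
term2 = a^2/(8k) = 0.029^2/(8*0.69) = 0.0001523550725
t = rho*dH*1000/dT * (term1 + term2)
t = 1023*300*1000/20.4 * (0.0004027777778 + 0.0001523550725)
t = 8351 s

8351


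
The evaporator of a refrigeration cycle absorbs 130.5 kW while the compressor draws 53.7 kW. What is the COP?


COP = Q_evap / W
COP = 130.5 / 53.7
COP = 2.43

2.43


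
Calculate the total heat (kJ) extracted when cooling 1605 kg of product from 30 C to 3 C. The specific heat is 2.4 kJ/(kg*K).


dT = 30 - (3) = 27 K
Q = m * cp * dT = 1605 * 2.4 * 27
Q = 104004 kJ

104004


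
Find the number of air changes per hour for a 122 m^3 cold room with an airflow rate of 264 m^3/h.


ACH = flow / volume
ACH = 264 / 122
ACH = 2.164

2.164


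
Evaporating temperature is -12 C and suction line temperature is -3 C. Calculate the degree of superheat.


Superheat = T_suction - T_evap
Superheat = -3 - (-12)
Superheat = 9 K

9


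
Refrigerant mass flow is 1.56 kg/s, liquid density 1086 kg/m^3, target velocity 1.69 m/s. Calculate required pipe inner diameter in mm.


A = m_dot / (rho * v) = 1.56 / (1086 * 1.69) = 0.0008499787505 m^2
d = sqrt(4*A/pi) * 1000
d = 32.9 mm

32.9


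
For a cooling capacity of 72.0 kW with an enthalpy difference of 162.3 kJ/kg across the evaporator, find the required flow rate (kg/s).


m_dot = Q / dh
m_dot = 72.0 / 162.3
m_dot = 0.4436 kg/s

0.4436


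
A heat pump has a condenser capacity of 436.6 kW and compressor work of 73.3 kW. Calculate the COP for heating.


COP_hp = Q_cond / W
COP_hp = 436.6 / 73.3
COP_hp = 5.956

5.956


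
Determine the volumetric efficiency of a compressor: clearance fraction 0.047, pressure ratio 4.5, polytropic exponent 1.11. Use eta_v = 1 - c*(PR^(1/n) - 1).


PR^(1/n) = 4.5^(1/1.11) = 3.87685664
eta_v = 1 - 0.047 * (3.87685664 - 1)
eta_v = 0.8648

0.8648


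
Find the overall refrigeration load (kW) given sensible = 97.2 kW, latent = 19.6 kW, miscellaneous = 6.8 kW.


Q_total = Q_s + Q_l + Q_misc
Q_total = 97.2 + 19.6 + 6.8
Q_total = 123.6 kW

123.6


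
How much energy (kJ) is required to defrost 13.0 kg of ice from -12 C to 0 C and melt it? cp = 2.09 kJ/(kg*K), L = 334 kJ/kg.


Sensible heat = cp * dT = 2.09 * 12 = 25.08 kJ/kg
Total per kg = 25.08 + 334 = 359.08 kJ/kg
Q = m * total = 13.0 * 359.08
Q = 4668.0 kJ

4668.0


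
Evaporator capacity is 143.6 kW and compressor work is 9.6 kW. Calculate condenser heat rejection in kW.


Q_cond = Q_evap + W
Q_cond = 143.6 + 9.6
Q_cond = 153.2 kW

153.2


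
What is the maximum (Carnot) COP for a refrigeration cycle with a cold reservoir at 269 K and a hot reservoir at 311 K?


dT = 311 - 269 = 42 K
COP_carnot = T_cold / dT = 269 / 42
COP_carnot = 6.405

6.405


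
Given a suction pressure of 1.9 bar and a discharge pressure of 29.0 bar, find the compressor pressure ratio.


PR = P_high / P_low
PR = 29.0 / 1.9
PR = 15.263

15.263


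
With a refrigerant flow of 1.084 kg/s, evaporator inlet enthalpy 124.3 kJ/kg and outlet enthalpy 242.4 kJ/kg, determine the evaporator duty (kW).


dh = 242.4 - 124.3 = 118.1 kJ/kg
Q_evap = m_dot * dh = 1.084 * 118.1
Q_evap = 128.02 kW

128.02


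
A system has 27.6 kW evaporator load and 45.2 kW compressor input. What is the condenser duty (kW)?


Q_cond = Q_evap + W
Q_cond = 27.6 + 45.2
Q_cond = 72.8 kW

72.8


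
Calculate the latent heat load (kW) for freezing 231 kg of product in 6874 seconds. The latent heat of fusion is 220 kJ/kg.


Q_lat = m * h_fg / t
Q_lat = 231 * 220 / 6874
Q_lat = 7.39 kW

7.39


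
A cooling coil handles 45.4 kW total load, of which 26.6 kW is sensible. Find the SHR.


SHR = Q_sensible / Q_total
SHR = 26.6 / 45.4
SHR = 0.586

0.586


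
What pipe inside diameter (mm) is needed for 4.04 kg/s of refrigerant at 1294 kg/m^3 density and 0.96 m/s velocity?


A = m_dot / (rho * v) = 4.04 / (1294 * 0.96) = 0.003252189593 m^2
d = sqrt(4*A/pi) * 1000
d = 64.3 mm

64.3


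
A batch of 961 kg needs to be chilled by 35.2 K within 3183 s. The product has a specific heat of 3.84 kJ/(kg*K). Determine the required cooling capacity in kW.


Q = m * cp * dT / t
Q = 961 * 3.84 * 35.2 / 3183
Q = 40.809 kW

40.809


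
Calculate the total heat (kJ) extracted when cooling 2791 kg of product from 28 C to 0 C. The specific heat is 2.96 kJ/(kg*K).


dT = 28 - (0) = 28 K
Q = m * cp * dT = 2791 * 2.96 * 28
Q = 231318 kJ

231318


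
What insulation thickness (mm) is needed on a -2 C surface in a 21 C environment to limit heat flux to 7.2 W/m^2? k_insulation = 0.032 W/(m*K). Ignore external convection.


dT = 21 - (-2) = 23 K
thickness = k * dT / q_max * 1000
thickness = 0.032 * 23 / 7.2 * 1000
thickness = 102.2 mm

102.2


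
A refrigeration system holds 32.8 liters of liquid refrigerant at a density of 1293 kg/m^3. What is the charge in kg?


Charge = V * rho / 1000
Charge = 32.8 * 1293 / 1000
Charge = 42.41 kg

42.41


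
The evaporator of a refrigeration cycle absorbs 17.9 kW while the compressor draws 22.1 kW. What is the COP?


COP = Q_evap / W
COP = 17.9 / 22.1
COP = 0.81

0.81


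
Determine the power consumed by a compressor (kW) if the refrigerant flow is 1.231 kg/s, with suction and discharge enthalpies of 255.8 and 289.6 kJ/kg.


dh = 289.6 - 255.8 = 33.8 kJ/kg
W = m_dot * dh = 1.231 * 33.8 = 41.61 kW

41.61


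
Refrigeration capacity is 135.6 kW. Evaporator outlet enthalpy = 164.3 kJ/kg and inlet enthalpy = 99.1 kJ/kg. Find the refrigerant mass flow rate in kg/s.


dh = 164.3 - 99.1 = 65.2 kJ/kg
m_dot = Q / dh = 135.6 / 65.2 = 2.0798 kg/s

2.0798


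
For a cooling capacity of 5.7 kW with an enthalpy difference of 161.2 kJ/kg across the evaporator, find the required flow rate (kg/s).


m_dot = Q / dh
m_dot = 5.7 / 161.2
m_dot = 0.0354 kg/s

0.0354


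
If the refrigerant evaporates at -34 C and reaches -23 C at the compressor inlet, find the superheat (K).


Superheat = T_suction - T_evap
Superheat = -23 - (-34)
Superheat = 11 K

11


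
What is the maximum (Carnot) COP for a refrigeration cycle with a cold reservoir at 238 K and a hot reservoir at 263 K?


dT = 263 - 238 = 25 K
COP_carnot = T_cold / dT = 238 / 25
COP_carnot = 9.52

9.52


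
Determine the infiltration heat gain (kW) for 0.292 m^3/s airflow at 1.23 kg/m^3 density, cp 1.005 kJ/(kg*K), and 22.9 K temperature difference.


Q = V_dot * rho * cp * dT
Q = 0.292 * 1.23 * 1.005 * 22.9
Q = 8.266 kW

8.266


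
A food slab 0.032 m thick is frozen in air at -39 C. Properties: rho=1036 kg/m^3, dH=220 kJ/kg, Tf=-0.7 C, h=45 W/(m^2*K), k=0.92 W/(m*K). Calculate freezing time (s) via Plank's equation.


dT = -0.7 - (-39) = 38.3 K
term1 = a/(2h) = 0.032/(2*45) = 0.0003555555556
term2 = a^2/(8k) = 0.032^2/(8*0.92) = 0.0001391304348
t = rho*dH*1000/dT * (term1 + term2)
t = 1036*220*1000/38.3 * (0.0003555555556 + 0.0001391304348)
t = 2944 s

2944


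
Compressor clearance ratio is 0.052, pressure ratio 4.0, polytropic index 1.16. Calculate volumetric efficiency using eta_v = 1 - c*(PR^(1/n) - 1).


PR^(1/n) = 4.0^(1/1.16) = 3.30382651
eta_v = 1 - 0.052 * (3.30382651 - 1)
eta_v = 0.8802

0.8802


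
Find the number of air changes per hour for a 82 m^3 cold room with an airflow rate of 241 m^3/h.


ACH = flow / volume
ACH = 241 / 82
ACH = 2.939

2.939


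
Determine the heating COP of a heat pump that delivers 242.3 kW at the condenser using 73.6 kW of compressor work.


COP_hp = Q_cond / W
COP_hp = 242.3 / 73.6
COP_hp = 3.292

3.292


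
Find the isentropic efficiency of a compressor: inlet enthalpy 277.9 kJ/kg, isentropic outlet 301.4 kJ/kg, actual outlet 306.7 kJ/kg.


dh_ideal = 301.4 - 277.9 = 23.5 kJ/kg
dh_actual = 306.7 - 277.9 = 28.8 kJ/kg
eta_s = dh_ideal / dh_actual = 23.5 / 28.8
eta_s = 0.816

0.816


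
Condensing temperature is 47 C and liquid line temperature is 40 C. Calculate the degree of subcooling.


Subcooling = T_cond - T_liquid
Subcooling = 47 - 40
Subcooling = 7 K

7


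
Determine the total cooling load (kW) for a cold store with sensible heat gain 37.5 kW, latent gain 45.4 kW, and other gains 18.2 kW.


Q_total = Q_s + Q_l + Q_misc
Q_total = 37.5 + 45.4 + 18.2
Q_total = 101.1 kW

101.1


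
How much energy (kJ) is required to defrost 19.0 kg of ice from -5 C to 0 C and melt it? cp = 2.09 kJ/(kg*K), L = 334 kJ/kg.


Sensible heat = cp * dT = 2.09 * 5 = 10.45 kJ/kg
Total per kg = 10.45 + 334 = 344.45 kJ/kg
Q = m * total = 19.0 * 344.45
Q = 6544.6 kJ

6544.6


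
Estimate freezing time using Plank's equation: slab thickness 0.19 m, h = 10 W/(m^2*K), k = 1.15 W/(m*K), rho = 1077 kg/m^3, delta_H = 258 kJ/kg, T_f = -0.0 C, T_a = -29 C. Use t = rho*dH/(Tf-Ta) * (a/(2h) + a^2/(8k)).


dT = -0.0 - (-29) = 29.0 K
term1 = a/(2h) = 0.19/(2*10) = 0.0095
term2 = a^2/(8k) = 0.19^2/(8*1.15) = 0.003923913043
t = rho*dH*1000/dT * (term1 + term2)
t = 1077*258*1000/29.0 * (0.0095 + 0.003923913043)
t = 128622 s

128622


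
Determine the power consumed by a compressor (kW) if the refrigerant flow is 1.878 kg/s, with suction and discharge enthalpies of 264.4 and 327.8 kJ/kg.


dh = 327.8 - 264.4 = 63.4 kJ/kg
W = m_dot * dh = 1.878 * 63.4 = 119.07 kW

119.07


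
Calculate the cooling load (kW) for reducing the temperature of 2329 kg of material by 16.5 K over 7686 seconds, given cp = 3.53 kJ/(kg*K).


Q = m * cp * dT / t
Q = 2329 * 3.53 * 16.5 / 7686
Q = 17.649 kW

17.649


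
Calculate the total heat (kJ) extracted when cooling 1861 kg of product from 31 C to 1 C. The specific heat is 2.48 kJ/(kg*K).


dT = 31 - (1) = 30 K
Q = m * cp * dT = 1861 * 2.48 * 30
Q = 138458 kJ

138458


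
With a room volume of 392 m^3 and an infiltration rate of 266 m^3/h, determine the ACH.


ACH = flow / volume
ACH = 266 / 392
ACH = 0.679

0.679


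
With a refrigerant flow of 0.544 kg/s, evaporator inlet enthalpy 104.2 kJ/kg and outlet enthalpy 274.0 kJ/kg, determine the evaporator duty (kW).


dh = 274.0 - 104.2 = 169.8 kJ/kg
Q_evap = m_dot * dh = 0.544 * 169.8
Q_evap = 92.37 kW

92.37


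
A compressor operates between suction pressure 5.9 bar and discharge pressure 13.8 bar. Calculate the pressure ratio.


PR = P_high / P_low
PR = 13.8 / 5.9
PR = 2.339

2.339


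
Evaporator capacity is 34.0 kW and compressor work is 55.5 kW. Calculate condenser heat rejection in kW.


Q_cond = Q_evap + W
Q_cond = 34.0 + 55.5
Q_cond = 89.5 kW

89.5


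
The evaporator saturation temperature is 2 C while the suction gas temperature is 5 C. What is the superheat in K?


Superheat = T_suction - T_evap
Superheat = 5 - (2)
Superheat = 3 K

3


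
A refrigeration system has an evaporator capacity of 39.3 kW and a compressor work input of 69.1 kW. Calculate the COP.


COP = Q_evap / W
COP = 39.3 / 69.1
COP = 0.569

0.569


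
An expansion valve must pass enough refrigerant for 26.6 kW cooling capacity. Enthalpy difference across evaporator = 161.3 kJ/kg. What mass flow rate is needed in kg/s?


m_dot = Q / dh
m_dot = 26.6 / 161.3
m_dot = 0.1649 kg/s

0.1649


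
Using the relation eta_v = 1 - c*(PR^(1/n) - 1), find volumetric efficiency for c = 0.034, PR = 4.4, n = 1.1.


PR^(1/n) = 4.4^(1/1.1) = 3.84553686
eta_v = 1 - 0.034 * (3.84553686 - 1)
eta_v = 0.9033

0.9033


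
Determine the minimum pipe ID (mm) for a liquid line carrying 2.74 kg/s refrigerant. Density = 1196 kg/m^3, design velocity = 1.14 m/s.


A = m_dot / (rho * v) = 2.74 / (1196 * 1.14) = 0.002009622719 m^2
d = sqrt(4*A/pi) * 1000
d = 50.6 mm

50.6


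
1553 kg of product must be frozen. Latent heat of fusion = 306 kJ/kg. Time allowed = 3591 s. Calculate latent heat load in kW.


Q_lat = m * h_fg / t
Q_lat = 1553 * 306 / 3591
Q_lat = 132.34 kW

132.34


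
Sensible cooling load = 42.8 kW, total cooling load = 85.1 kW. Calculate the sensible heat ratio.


SHR = Q_sensible / Q_total
SHR = 42.8 / 85.1
SHR = 0.503

0.503


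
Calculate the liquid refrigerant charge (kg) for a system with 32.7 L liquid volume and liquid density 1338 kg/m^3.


Charge = V * rho / 1000
Charge = 32.7 * 1338 / 1000
Charge = 43.75 kg

43.75


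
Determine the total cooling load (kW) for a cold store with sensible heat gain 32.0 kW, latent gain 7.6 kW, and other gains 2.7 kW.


Q_total = Q_s + Q_l + Q_misc
Q_total = 32.0 + 7.6 + 2.7
Q_total = 42.3 kW

42.3


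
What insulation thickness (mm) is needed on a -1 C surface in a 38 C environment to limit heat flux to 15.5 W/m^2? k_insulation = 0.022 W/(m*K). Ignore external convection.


dT = 38 - (-1) = 39 K
thickness = k * dT / q_max * 1000
thickness = 0.022 * 39 / 15.5 * 1000
thickness = 55.4 mm

55.4


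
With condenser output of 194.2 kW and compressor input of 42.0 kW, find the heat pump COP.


COP_hp = Q_cond / W
COP_hp = 194.2 / 42.0
COP_hp = 4.624

4.624


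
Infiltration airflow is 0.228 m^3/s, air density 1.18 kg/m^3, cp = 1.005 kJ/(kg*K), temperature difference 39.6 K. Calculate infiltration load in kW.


Q = V_dot * rho * cp * dT
Q = 0.228 * 1.18 * 1.005 * 39.6
Q = 10.707 kW

10.707


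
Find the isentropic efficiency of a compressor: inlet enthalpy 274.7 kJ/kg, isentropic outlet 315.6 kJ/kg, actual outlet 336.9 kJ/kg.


dh_ideal = 315.6 - 274.7 = 40.9 kJ/kg
dh_actual = 336.9 - 274.7 = 62.2 kJ/kg
eta_s = dh_ideal / dh_actual = 40.9 / 62.2
eta_s = 0.6576

0.6576


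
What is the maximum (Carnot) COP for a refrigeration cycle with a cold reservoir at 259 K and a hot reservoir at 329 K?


dT = 329 - 259 = 70 K
COP_carnot = T_cold / dT = 259 / 70
COP_carnot = 3.7

3.7


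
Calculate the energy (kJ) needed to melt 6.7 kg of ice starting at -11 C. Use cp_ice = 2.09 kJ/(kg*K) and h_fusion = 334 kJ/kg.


Sensible heat = cp * dT = 2.09 * 11 = 22.99 kJ/kg
Total per kg = 22.99 + 334 = 356.99 kJ/kg
Q = m * total = 6.7 * 356.99
Q = 2391.8 kJ

2391.8


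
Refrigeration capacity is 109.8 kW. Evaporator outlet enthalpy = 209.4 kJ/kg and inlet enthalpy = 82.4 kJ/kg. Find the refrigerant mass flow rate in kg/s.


dh = 209.4 - 82.4 = 127.0 kJ/kg
m_dot = Q / dh = 109.8 / 127.0 = 0.8646 kg/s

0.8646


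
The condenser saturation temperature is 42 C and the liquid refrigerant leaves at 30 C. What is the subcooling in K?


Subcooling = T_cond - T_liquid
Subcooling = 42 - 30
Subcooling = 12 K

12


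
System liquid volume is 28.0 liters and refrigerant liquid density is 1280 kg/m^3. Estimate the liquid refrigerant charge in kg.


Charge = V * rho / 1000
Charge = 28.0 * 1280 / 1000
Charge = 35.84 kg

35.84


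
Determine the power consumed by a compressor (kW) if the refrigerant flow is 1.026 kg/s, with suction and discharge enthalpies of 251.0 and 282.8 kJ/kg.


dh = 282.8 - 251.0 = 31.8 kJ/kg
W = m_dot * dh = 1.026 * 31.8 = 32.63 kW

32.63


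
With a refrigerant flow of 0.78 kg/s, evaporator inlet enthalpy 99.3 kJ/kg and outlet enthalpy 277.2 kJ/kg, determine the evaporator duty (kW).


dh = 277.2 - 99.3 = 177.9 kJ/kg
Q_evap = m_dot * dh = 0.78 * 177.9
Q_evap = 138.76 kW

138.76


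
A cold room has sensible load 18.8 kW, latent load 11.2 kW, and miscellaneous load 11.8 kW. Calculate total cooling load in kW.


Q_total = Q_s + Q_l + Q_misc
Q_total = 18.8 + 11.2 + 11.8
Q_total = 41.8 kW

41.8


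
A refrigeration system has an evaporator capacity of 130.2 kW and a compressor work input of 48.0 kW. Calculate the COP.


COP = Q_evap / W
COP = 130.2 / 48.0
COP = 2.713

2.713


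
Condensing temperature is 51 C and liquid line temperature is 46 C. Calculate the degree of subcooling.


Subcooling = T_cond - T_liquid
Subcooling = 51 - 46
Subcooling = 5 K

5


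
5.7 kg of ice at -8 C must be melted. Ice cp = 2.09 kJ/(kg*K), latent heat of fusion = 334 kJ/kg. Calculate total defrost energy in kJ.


Sensible heat = cp * dT = 2.09 * 8 = 16.72 kJ/kg
Total per kg = 16.72 + 334 = 350.72 kJ/kg
Q = m * total = 5.7 * 350.72
Q = 1999.1 kJ

1999.1


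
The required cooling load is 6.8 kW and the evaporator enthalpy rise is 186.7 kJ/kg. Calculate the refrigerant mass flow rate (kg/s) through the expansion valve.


m_dot = Q / dh
m_dot = 6.8 / 186.7
m_dot = 0.0364 kg/s

0.0364


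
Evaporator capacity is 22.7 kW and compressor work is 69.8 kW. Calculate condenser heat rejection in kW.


Q_cond = Q_evap + W
Q_cond = 22.7 + 69.8
Q_cond = 92.5 kW

92.5


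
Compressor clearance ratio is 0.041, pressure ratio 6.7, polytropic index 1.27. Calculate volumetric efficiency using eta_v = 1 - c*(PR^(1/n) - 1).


PR^(1/n) = 6.7^(1/1.27) = 4.47149347
eta_v = 1 - 0.041 * (4.47149347 - 1)
eta_v = 0.8577

0.8577


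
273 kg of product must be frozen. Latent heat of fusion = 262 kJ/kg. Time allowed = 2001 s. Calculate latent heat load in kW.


Q_lat = m * h_fg / t
Q_lat = 273 * 262 / 2001
Q_lat = 35.75 kW

35.75


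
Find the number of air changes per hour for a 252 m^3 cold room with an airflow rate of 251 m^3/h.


ACH = flow / volume
ACH = 251 / 252
ACH = 0.996

0.996


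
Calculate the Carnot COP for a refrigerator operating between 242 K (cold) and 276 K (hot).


dT = 276 - 242 = 34 K
COP_carnot = T_cold / dT = 242 / 34
COP_carnot = 7.118

7.118


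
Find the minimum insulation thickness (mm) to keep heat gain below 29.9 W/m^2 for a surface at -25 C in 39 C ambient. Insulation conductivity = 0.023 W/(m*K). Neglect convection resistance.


dT = 39 - (-25) = 64 K
thickness = k * dT / q_max * 1000
thickness = 0.023 * 64 / 29.9 * 1000
thickness = 49.2 mm

49.2


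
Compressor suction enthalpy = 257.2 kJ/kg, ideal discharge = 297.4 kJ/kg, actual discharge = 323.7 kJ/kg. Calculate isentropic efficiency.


dh_ideal = 297.4 - 257.2 = 40.2 kJ/kg
dh_actual = 323.7 - 257.2 = 66.5 kJ/kg
eta_s = dh_ideal / dh_actual = 40.2 / 66.5
eta_s = 0.6045

0.6045


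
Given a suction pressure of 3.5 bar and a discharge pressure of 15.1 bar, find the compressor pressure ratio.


PR = P_high / P_low
PR = 15.1 / 3.5
PR = 4.314

4.314


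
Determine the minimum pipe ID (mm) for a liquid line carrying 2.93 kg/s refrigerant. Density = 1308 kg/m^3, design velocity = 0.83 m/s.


A = m_dot / (rho * v) = 2.93 / (1308 * 0.83) = 0.00269886887 m^2
d = sqrt(4*A/pi) * 1000
d = 58.6 mm

58.6


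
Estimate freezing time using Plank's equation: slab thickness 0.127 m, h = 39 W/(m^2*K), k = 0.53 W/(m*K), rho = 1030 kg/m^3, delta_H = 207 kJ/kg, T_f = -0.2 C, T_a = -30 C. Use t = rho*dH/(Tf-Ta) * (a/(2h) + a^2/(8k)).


dT = -0.2 - (-30) = 29.8 K
term1 = a/(2h) = 0.127/(2*39) = 0.001628205128
term2 = a^2/(8k) = 0.127^2/(8*0.53) = 0.003804009434
t = rho*dH*1000/dT * (term1 + term2)
t = 1030*207*1000/29.8 * (0.001628205128 + 0.003804009434)
t = 38866 s

38866


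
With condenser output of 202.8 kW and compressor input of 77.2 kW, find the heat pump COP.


COP_hp = Q_cond / W
COP_hp = 202.8 / 77.2
COP_hp = 2.627

2.627


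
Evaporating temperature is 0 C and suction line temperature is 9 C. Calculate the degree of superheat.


Superheat = T_suction - T_evap
Superheat = 9 - (0)
Superheat = 9 K

9


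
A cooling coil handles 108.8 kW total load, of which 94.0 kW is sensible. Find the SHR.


SHR = Q_sensible / Q_total
SHR = 94.0 / 108.8
SHR = 0.864

0.864


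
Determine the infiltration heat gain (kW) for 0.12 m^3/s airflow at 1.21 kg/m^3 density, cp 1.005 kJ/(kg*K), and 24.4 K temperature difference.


Q = V_dot * rho * cp * dT
Q = 0.12 * 1.21 * 1.005 * 24.4
Q = 3.561 kW

3.561


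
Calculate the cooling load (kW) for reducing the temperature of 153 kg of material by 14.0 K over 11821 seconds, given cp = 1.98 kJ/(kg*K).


Q = m * cp * dT / t
Q = 153 * 1.98 * 14.0 / 11821
Q = 0.359 kW

0.359


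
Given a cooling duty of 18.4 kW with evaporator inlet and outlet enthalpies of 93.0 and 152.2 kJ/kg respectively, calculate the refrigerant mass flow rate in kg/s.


dh = 152.2 - 93.0 = 59.2 kJ/kg
m_dot = Q / dh = 18.4 / 59.2 = 0.3108 kg/s

0.3108


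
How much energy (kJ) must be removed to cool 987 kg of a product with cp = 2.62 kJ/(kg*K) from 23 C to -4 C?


dT = 23 - (-4) = 27 K
Q = m * cp * dT = 987 * 2.62 * 27
Q = 69820 kJ

69820


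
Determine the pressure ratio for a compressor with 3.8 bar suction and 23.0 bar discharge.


PR = P_high / P_low
PR = 23.0 / 3.8
PR = 6.053

6.053


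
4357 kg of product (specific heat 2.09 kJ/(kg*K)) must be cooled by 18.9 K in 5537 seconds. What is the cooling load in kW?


Q = m * cp * dT / t
Q = 4357 * 2.09 * 18.9 / 5537
Q = 31.083 kW

31.083


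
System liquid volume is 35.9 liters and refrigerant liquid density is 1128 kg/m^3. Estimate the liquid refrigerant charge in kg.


Charge = V * rho / 1000
Charge = 35.9 * 1128 / 1000
Charge = 40.5 kg

40.5


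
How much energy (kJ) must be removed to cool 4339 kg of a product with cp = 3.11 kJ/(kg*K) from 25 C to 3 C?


dT = 25 - (3) = 22 K
Q = m * cp * dT = 4339 * 3.11 * 22
Q = 296874 kJ

296874


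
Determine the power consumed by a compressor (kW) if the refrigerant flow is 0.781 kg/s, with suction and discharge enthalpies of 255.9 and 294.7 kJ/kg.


dh = 294.7 - 255.9 = 38.8 kJ/kg
W = m_dot * dh = 0.781 * 38.8 = 30.3 kW

30.3


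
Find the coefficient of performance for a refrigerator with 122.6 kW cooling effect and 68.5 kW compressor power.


COP = Q_evap / W
COP = 122.6 / 68.5
COP = 1.79

1.79


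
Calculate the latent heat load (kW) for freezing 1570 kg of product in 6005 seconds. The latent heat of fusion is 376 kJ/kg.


Q_lat = m * h_fg / t
Q_lat = 1570 * 376 / 6005
Q_lat = 98.3 kW

98.3


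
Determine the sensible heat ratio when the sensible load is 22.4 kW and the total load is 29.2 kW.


SHR = Q_sensible / Q_total
SHR = 22.4 / 29.2
SHR = 0.767

0.767


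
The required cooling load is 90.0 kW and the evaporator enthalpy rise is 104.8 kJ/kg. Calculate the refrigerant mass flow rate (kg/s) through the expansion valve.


m_dot = Q / dh
m_dot = 90.0 / 104.8
m_dot = 0.8588 kg/s

0.8588


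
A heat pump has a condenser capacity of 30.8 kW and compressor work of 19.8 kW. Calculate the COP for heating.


COP_hp = Q_cond / W
COP_hp = 30.8 / 19.8
COP_hp = 1.556

1.556


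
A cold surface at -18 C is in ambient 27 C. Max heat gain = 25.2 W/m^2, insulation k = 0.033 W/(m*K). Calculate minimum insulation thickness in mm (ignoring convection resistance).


dT = 27 - (-18) = 45 K
thickness = k * dT / q_max * 1000
thickness = 0.033 * 45 / 25.2 * 1000
thickness = 58.9 mm

58.9


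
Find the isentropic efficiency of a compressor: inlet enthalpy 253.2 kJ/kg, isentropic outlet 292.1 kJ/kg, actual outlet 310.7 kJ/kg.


dh_ideal = 292.1 - 253.2 = 38.9 kJ/kg
dh_actual = 310.7 - 253.2 = 57.5 kJ/kg
eta_s = dh_ideal / dh_actual = 38.9 / 57.5
eta_s = 0.6765

0.6765


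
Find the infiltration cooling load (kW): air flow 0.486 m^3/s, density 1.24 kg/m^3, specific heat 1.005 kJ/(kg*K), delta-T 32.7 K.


Q = V_dot * rho * cp * dT
Q = 0.486 * 1.24 * 1.005 * 32.7
Q = 19.805 kW

19.805


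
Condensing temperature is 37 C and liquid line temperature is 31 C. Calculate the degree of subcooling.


Subcooling = T_cond - T_liquid
Subcooling = 37 - 31
Subcooling = 6 K

6


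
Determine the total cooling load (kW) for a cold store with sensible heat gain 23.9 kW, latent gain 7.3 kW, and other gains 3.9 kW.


Q_total = Q_s + Q_l + Q_misc
Q_total = 23.9 + 7.3 + 3.9
Q_total = 35.1 kW

35.1
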